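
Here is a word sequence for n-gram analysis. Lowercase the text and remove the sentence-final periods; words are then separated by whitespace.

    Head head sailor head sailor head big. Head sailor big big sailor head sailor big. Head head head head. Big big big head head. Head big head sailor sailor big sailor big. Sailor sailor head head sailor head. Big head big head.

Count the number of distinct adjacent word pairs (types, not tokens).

42 tokens → 41 bigram windows in total.
Repeated bigrams (each contributes count−1 duplicates):
  head head: 7
  big head: 6
  head sailor: 6
  head big: 5
  sailor head: 5
  sailor big: 4
  big big: 3
  big sailor: 3
  … (1 more repeated)
32 duplicate windows → 41 − 32 = 9 distinct.

9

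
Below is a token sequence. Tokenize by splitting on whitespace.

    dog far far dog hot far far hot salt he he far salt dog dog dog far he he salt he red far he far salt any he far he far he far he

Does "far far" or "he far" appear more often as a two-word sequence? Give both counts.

"he far" (5 vs 2)

"far far": 2 occurrences
"he far": 5 occurrences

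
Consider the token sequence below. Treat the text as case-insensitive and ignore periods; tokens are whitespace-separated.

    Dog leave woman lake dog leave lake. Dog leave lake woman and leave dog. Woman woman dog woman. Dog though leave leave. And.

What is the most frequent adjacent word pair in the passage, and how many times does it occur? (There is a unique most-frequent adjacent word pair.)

Bigram frequencies (highest first):
  dog leave: 3
  lake dog: 2
  leave lake: 2
  dog woman: 2
  woman dog: 2
  leave woman: 1
  … (10 more, each ≤ 1)

"dog leave", 3 times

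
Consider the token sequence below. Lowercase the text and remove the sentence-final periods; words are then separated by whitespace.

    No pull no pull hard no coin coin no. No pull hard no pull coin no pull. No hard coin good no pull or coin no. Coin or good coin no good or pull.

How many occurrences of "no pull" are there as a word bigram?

Scanning the 33 overlapping bigram windows for "no pull":
  position 1–2: no pull
  position 3–4: no pull
  position 10–11: no pull
  position 13–14: no pull
  position 16–17: no pull
  position 22–23: no pull

6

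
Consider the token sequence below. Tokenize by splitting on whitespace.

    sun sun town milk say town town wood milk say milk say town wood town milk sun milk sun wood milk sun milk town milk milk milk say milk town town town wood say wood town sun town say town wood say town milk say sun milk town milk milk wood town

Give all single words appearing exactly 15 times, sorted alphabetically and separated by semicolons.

milk; town

Unigram counts meeting the condition (exactly 15 times):
  milk: 15
  town: 15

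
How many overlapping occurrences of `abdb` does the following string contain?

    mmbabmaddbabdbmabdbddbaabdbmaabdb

Sliding a length-4 window over the 33 characters (30 positions):
  position 11–14: abdb
  position 16–19: abdb
  position 24–27: abdb
  position 30–33: abdb

4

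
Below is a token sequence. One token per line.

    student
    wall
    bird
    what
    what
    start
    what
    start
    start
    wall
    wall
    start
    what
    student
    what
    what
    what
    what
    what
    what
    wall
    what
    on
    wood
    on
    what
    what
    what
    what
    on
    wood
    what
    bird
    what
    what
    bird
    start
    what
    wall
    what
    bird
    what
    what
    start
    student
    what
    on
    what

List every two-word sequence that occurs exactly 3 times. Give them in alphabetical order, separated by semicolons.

Bigram counts meeting the condition (exactly 3 times):
  bird what: 3
  start what: 3
  what bird: 3
  what on: 3
  what start: 3

bird what; start what; what bird; what on; what start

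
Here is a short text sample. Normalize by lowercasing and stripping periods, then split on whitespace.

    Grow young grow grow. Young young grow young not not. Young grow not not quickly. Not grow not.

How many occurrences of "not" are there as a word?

6

Scanning the 18 tokens for "not":
  position 9: not
  position 10: not
  position 13: not
  position 14: not
  position 16: not
  position 18: not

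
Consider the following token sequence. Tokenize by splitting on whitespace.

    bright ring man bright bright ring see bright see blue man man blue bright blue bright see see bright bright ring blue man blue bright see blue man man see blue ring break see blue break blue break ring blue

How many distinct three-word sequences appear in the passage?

40 tokens → 38 trigram windows in total.
Repeated trigrams (each contributes count−1 duplicates):
  blue bright see: 2
  blue man man: 2
  bright bright ring: 2
  bright see blue: 2
  man blue bright: 2
  see blue man: 2
6 duplicate windows → 38 − 6 = 32 distinct.

32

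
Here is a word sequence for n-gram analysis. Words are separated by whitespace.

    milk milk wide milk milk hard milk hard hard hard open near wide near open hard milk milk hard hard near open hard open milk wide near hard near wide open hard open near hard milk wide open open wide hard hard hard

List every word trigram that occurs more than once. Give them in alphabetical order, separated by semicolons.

Trigram counts meeting the condition (more than once):
  hard hard hard: 2
  hard open near: 2
  milk hard hard: 2
  milk milk hard: 2
  near open hard: 2
  open hard open: 2

hard hard hard; hard open near; milk hard hard; milk milk hard; near open hard; open hard open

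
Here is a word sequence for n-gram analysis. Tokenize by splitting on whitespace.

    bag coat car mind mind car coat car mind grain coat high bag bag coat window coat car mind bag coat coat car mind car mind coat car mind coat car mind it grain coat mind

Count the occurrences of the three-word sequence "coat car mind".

6

Scanning the 34 overlapping trigram windows for "coat car mind":
  position 2–4: coat car mind
  position 7–9: coat car mind
  position 17–19: coat car mind
  position 22–24: coat car mind
  position 27–29: coat car mind
  position 30–32: coat car mind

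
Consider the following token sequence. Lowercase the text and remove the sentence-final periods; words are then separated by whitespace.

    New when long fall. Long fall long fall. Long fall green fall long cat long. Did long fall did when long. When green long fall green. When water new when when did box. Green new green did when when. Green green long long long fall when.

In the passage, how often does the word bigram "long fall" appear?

Scanning the 45 overlapping bigram windows for "long fall":
  position 3–4: long fall
  position 5–6: long fall
  position 7–8: long fall
  position 9–10: long fall
  position 17–18: long fall
  position 24–25: long fall
  position 44–45: long fall

7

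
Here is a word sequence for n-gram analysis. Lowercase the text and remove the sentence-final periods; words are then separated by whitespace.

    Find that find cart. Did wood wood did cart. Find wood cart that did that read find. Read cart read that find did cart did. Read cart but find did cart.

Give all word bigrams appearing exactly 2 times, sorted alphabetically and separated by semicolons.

Bigram counts meeting the condition (exactly 2 times):
  cart did: 2
  find did: 2
  read cart: 2
  that find: 2

cart did; find did; read cart; that find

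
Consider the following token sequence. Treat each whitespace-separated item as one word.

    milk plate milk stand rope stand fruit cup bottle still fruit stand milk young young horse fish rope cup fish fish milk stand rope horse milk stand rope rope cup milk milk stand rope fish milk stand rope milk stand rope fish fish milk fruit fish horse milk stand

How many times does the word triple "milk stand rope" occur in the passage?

6

Scanning the 47 overlapping trigram windows for "milk stand rope":
  position 3–5: milk stand rope
  position 22–24: milk stand rope
  position 26–28: milk stand rope
  position 32–34: milk stand rope
  position 36–38: milk stand rope
  position 39–41: milk stand rope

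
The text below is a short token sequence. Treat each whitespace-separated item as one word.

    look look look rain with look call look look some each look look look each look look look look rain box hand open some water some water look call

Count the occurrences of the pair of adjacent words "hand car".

0

Scanning the 28 overlapping bigram windows for "hand car":
  (none found)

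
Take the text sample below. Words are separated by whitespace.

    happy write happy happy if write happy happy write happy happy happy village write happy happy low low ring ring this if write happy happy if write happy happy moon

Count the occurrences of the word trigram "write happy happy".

6

Scanning the 28 overlapping trigram windows for "write happy happy":
  position 2–4: write happy happy
  position 6–8: write happy happy
  position 9–11: write happy happy
  position 14–16: write happy happy
  position 23–25: write happy happy
  position 27–29: write happy happy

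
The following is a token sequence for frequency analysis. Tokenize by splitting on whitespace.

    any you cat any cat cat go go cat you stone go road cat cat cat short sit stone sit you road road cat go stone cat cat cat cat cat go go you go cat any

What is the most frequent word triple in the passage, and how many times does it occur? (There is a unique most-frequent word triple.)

"cat cat cat", 4 times

Trigram frequencies (highest first):
  cat cat cat: 4
  cat cat go: 2
  cat go go: 2
  any you cat: 1
  you cat any: 1
  cat any cat: 1
  … (24 more, each ≤ 1)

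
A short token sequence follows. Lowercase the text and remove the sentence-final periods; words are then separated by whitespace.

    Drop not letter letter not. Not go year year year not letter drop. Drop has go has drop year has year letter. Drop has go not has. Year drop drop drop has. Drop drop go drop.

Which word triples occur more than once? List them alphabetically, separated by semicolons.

Trigram counts meeting the condition (more than once):
  drop drop has: 2
  drop has go: 2

drop drop has; drop has go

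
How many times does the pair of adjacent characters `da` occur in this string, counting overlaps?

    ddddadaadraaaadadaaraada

5

Sliding a length-2 window over the 24 characters (23 positions):
  position 4–5: da
  position 6–7: da
  position 15–16: da
  position 17–18: da
  position 23–24: da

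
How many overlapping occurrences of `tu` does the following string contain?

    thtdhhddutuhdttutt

Sliding a length-2 window over the 18 characters (17 positions):
  position 10–11: tu
  position 15–16: tu

2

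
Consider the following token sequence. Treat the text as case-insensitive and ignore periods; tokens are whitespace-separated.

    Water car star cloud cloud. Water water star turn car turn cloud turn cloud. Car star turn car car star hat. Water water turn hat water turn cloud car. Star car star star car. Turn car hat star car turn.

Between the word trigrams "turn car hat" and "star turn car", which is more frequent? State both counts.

"turn car hat": 1 occurrence
"star turn car": 2 occurrences

"star turn car" (2 vs 1)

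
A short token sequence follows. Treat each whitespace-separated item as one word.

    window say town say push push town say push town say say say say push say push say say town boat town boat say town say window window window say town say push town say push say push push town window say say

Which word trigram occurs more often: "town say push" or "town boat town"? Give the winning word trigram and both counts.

"town say push" (4 vs 1)

"town say push": 4 occurrences
"town boat town": 1 occurrence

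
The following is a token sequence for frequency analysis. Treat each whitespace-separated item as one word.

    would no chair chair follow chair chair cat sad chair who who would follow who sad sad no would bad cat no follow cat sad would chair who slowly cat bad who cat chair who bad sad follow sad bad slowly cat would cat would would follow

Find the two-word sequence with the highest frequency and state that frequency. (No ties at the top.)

Bigram frequencies (highest first):
  chair who: 3
  chair chair: 2
  cat sad: 2
  would follow: 2
  slowly cat: 2
  cat would: 2
  … (33 more, each ≤ 1)

"chair who", 3 times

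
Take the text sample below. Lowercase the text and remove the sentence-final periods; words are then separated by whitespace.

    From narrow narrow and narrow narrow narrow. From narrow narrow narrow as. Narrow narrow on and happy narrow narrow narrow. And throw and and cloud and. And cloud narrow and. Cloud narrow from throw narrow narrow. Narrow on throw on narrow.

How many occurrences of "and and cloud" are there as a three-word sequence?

2

Scanning the 39 overlapping trigram windows for "and and cloud":
  position 23–25: and and cloud
  position 26–28: and and cloud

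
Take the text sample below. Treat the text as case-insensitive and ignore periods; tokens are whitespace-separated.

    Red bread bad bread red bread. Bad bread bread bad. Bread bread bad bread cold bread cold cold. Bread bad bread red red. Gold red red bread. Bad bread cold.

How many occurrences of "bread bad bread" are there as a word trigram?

Scanning the 28 overlapping trigram windows for "bread bad bread":
  position 2–4: bread bad bread
  position 6–8: bread bad bread
  position 9–11: bread bad bread
  position 12–14: bread bad bread
  position 19–21: bread bad bread
  position 27–29: bread bad bread

6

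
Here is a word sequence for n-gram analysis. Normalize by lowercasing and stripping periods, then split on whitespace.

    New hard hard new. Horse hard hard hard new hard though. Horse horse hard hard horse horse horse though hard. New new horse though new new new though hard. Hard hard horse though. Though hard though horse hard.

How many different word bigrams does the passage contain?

38 tokens → 37 bigram windows in total.
Repeated bigrams (each contributes count−1 duplicates):
  hard hard: 6
  hard new: 3
  horse hard: 3
  horse horse: 3
  horse though: 3
  new new: 3
  though hard: 3
  hard horse: 2
  … (4 more repeated)
22 duplicate windows → 37 − 22 = 15 distinct.

15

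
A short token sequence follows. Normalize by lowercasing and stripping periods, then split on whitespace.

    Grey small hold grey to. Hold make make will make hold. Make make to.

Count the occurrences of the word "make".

5

Scanning the 14 tokens for "make":
  position 7: make
  position 8: make
  position 10: make
  position 12: make
  position 13: make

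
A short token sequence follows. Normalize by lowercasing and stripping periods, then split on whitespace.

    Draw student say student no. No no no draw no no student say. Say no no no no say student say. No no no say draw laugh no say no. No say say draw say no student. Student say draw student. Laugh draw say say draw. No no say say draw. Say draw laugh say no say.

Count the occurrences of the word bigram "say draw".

6

Scanning the 56 overlapping bigram windows for "say draw":
  position 25–26: say draw
  position 33–34: say draw
  position 39–40: say draw
  position 45–46: say draw
  position 50–51: say draw
  position 52–53: say draw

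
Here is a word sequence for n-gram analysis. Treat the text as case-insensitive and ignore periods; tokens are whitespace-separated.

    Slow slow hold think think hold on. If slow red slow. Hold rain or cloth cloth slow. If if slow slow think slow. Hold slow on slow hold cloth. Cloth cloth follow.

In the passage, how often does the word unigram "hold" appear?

Scanning the 32 tokens for "hold":
  position 3: hold
  position 6: hold
  position 12: hold
  position 24: hold
  position 28: hold

5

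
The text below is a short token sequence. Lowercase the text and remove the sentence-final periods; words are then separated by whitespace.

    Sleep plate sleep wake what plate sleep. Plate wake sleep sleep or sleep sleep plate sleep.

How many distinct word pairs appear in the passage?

10

16 tokens → 15 bigram windows in total.
Repeated bigrams (each contributes count−1 duplicates):
  plate sleep: 3
  sleep plate: 3
  sleep sleep: 2
5 duplicate windows → 15 − 5 = 10 distinct.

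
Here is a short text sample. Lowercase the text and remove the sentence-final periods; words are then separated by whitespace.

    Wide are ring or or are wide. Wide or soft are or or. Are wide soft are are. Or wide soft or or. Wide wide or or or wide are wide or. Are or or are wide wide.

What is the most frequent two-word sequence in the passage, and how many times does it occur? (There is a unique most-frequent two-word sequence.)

Bigram frequencies (highest first):
  or or: 6
  or are: 4
  are wide: 4
  wide wide: 3
  wide or: 3
  are or: 3
  … (9 more, each ≤ 3)

"or or", 6 times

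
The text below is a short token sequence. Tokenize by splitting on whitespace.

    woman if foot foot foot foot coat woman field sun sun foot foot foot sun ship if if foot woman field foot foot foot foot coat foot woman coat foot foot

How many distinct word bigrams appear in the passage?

31 tokens → 30 bigram windows in total.
Repeated bigrams (each contributes count−1 duplicates):
  foot foot: 9
  coat foot: 2
  foot coat: 2
  foot woman: 2
  if foot: 2
  woman field: 2
13 duplicate windows → 30 − 13 = 17 distinct.

17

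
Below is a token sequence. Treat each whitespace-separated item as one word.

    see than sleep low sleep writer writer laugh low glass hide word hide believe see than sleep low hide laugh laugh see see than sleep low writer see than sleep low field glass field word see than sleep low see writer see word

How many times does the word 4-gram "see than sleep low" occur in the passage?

Scanning the 40 overlapping 4-gram windows for "see than sleep low":
  position 1–4: see than sleep low
  position 15–18: see than sleep low
  position 23–26: see than sleep low
  position 28–31: see than sleep low
  position 36–39: see than sleep low

5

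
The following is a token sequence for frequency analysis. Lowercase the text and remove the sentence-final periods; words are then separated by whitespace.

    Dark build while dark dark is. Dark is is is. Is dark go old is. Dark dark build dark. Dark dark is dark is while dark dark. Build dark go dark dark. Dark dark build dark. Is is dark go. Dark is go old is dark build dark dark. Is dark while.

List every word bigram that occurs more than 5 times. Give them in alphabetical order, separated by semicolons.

Bigram counts meeting the condition (more than 5 times):
  dark dark: 9
  dark is: 7
  is dark: 7

dark dark; dark is; is dark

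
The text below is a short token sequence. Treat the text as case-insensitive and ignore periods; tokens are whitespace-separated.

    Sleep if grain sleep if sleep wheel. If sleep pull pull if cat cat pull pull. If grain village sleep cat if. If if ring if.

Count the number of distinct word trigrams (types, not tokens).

26 tokens → 24 trigram windows in total.
Repeated trigrams (each contributes count−1 duplicates):
  pull pull if: 2
1 duplicate windows → 24 − 1 = 23 distinct.

23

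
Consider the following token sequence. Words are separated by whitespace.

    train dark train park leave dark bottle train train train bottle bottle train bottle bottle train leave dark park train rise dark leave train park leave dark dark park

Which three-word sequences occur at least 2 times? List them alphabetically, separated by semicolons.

Trigram counts meeting the condition (at least 2 times):
  bottle bottle train: 2
  park leave dark: 2
  train bottle bottle: 2
  train park leave: 2

bottle bottle train; park leave dark; train bottle bottle; train park leave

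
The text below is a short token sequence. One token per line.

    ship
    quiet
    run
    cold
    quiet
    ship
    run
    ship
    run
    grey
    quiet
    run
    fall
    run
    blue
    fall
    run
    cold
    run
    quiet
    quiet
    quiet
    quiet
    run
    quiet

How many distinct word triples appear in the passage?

25 tokens → 23 trigram windows in total.
Repeated trigrams (each contributes count−1 duplicates):
  quiet quiet quiet: 2
1 duplicate windows → 23 − 1 = 22 distinct.

22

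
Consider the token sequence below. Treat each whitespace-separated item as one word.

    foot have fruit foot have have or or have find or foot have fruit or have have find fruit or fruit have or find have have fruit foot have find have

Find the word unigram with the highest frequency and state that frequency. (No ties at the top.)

Unigram frequencies (highest first):
  have: 12
  or: 6
  fruit: 5
  foot: 4
  find: 4

"have", 12 times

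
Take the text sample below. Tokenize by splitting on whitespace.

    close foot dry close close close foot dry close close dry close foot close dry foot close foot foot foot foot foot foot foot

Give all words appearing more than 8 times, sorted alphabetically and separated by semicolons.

close; foot

Unigram counts meeting the condition (more than 8 times):
  close: 9
  foot: 11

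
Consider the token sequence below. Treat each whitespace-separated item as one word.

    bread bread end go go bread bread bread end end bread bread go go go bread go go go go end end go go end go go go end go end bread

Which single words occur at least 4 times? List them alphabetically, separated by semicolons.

bread; end; go

Unigram counts meeting the condition (at least 4 times):
  bread: 9
  end: 8
  go: 15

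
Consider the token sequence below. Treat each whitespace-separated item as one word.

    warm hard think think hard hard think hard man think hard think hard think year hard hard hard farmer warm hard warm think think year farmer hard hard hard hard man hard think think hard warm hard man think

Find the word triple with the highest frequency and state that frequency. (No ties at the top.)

Trigram frequencies (highest first):
  hard hard hard: 3
  hard think think: 2
  think think hard: 2
  hard think hard: 2
  hard man think: 2
  think hard think: 2
  … (24 more, each ≤ 1)

"hard hard hard", 3 times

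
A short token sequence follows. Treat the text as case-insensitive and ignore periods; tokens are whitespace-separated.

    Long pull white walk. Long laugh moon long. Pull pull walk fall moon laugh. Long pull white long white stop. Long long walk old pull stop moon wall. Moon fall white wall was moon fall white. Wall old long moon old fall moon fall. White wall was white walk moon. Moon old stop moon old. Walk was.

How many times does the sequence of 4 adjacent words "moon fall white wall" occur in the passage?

3

Scanning the 54 overlapping 4-gram windows for "moon fall white wall":
  position 29–32: moon fall white wall
  position 34–37: moon fall white wall
  position 43–46: moon fall white wall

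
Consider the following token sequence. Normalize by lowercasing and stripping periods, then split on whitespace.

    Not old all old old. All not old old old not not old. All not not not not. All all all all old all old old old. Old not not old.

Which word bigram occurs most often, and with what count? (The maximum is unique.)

"old old", 6 times

Bigram frequencies (highest first):
  old old: 6
  not not: 5
  not old: 4
  old all: 4
  all old: 3
  all all: 3
  … (3 more, each ≤ 2)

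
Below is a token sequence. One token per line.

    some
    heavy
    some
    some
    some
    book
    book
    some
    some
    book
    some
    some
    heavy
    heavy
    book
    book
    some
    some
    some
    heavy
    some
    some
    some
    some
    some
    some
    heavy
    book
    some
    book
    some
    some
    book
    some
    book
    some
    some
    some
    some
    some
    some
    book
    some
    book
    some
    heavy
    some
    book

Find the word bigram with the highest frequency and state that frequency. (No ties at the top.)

Bigram frequencies (highest first):
  some some: 17
  book some: 9
  some book: 8
  some heavy: 5
  heavy some: 3
  book book: 2
  … (2 more, each ≤ 2)

"some some", 17 times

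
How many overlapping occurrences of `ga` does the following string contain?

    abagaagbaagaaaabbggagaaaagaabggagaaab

7

Sliding a length-2 window over the 37 characters (36 positions):
  position 4–5: ga
  position 11–12: ga
  position 19–20: ga
  position 21–22: ga
  position 26–27: ga
  position 31–32: ga
  position 33–34: ga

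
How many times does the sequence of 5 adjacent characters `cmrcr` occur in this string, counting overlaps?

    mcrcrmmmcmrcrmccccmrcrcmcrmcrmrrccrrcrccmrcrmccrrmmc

Sliding a length-5 window over the 52 characters (48 positions):
  position 9–13: cmrcr
  position 18–22: cmrcr
  position 40–44: cmrcr

3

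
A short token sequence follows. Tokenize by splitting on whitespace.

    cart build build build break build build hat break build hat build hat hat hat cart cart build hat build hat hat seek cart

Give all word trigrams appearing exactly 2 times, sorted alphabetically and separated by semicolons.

build hat build; build hat hat; hat build hat

Trigram counts meeting the condition (exactly 2 times):
  build hat build: 2
  build hat hat: 2
  hat build hat: 2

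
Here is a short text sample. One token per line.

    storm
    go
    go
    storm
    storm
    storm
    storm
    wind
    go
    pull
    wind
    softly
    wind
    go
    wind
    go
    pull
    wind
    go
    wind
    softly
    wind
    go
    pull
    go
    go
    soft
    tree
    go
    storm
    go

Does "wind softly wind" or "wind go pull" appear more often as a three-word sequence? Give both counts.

"wind softly wind": 2 occurrences
"wind go pull": 3 occurrences

"wind go pull" (3 vs 2)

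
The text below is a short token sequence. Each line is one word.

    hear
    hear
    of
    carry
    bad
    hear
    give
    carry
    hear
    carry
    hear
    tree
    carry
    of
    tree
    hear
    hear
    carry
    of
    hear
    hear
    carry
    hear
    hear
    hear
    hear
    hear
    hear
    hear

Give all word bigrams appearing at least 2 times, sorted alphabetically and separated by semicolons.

carry hear; carry of; hear carry; hear hear

Bigram counts meeting the condition (at least 2 times):
  carry hear: 3
  carry of: 2
  hear carry: 3
  hear hear: 9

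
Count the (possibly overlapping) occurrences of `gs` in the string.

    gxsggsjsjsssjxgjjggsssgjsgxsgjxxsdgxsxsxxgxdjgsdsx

Sliding a length-2 window over the 50 characters (49 positions):
  position 5–6: gs
  position 19–20: gs
  position 46–47: gs

3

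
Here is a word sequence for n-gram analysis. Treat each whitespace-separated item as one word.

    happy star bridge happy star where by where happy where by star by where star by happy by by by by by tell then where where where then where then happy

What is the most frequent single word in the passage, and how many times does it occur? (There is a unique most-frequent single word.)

"by", 9 times

Unigram frequencies (highest first):
  by: 9
  where: 8
  happy: 5
  star: 4
  then: 3
  bridge: 1
  … (1 more, each ≤ 1)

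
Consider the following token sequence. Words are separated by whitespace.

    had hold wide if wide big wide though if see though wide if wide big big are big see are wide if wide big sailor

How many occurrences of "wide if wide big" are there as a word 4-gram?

Scanning the 22 overlapping 4-gram windows for "wide if wide big":
  position 3–6: wide if wide big
  position 12–15: wide if wide big
  position 21–24: wide if wide big

3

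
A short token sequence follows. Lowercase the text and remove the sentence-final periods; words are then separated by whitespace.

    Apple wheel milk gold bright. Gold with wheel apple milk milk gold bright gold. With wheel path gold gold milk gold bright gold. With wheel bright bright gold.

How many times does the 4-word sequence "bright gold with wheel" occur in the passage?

Scanning the 25 overlapping 4-gram windows for "bright gold with wheel":
  position 5–8: bright gold with wheel
  position 13–16: bright gold with wheel
  position 22–25: bright gold with wheel

3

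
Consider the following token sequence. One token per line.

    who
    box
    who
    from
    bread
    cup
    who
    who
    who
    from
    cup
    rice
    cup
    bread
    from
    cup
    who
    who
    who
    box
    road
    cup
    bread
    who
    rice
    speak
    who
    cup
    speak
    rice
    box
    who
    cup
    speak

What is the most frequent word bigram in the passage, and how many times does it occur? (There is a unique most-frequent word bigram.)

"who who", 4 times

Bigram frequencies (highest first):
  who who: 4
  who box: 2
  box who: 2
  who from: 2
  cup who: 2
  from cup: 2
  … (16 more, each ≤ 2)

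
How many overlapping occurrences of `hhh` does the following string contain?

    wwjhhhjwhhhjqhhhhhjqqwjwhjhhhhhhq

9

Sliding a length-3 window over the 33 characters (31 positions):
  position 4–6: hhh
  position 9–11: hhh
  position 14–16: hhh
  position 15–17: hhh
  position 16–18: hhh
  position 27–29: hhh
  position 28–30: hhh
  position 29–31: hhh
  position 30–32: hhh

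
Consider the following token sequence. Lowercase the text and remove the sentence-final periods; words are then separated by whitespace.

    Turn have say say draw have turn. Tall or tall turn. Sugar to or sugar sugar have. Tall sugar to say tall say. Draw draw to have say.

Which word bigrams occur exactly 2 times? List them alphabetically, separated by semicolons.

have say; say draw; sugar to

Bigram counts meeting the condition (exactly 2 times):
  have say: 2
  say draw: 2
  sugar to: 2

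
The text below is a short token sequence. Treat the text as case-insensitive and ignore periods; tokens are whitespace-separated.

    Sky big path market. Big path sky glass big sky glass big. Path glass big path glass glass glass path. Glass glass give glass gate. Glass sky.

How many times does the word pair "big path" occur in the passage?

4

Scanning the 26 overlapping bigram windows for "big path":
  position 2–3: big path
  position 5–6: big path
  position 12–13: big path
  position 15–16: big path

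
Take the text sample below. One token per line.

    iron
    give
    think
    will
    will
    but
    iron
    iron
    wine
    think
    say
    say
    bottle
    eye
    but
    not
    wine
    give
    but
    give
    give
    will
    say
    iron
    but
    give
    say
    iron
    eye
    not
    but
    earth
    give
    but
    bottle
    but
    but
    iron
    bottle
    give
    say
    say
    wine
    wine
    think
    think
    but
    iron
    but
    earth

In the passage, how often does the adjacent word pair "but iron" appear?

Scanning the 49 overlapping bigram windows for "but iron":
  position 6–7: but iron
  position 37–38: but iron
  position 47–48: but iron

3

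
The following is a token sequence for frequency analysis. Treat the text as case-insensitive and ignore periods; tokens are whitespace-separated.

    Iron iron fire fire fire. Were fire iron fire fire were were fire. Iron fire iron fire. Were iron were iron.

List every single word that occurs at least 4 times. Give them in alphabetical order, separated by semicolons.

Unigram counts meeting the condition (at least 4 times):
  fire: 9
  iron: 7
  were: 5

fire; iron; were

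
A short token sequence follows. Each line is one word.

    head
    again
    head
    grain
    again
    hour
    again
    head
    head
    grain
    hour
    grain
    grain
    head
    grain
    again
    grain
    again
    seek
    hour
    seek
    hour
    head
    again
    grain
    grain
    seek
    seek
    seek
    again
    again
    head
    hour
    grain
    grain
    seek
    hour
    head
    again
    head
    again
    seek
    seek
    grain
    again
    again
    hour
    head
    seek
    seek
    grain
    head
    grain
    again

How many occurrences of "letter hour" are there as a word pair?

Scanning the 53 overlapping bigram windows for "letter hour":
  (none found)

0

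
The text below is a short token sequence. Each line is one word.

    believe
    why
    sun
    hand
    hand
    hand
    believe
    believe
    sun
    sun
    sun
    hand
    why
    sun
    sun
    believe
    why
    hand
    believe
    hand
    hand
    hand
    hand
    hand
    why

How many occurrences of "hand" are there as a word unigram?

10

Scanning the 25 tokens for "hand":
  position 4: hand
  position 5: hand
  position 6: hand
  position 12: hand
  position 18: hand
  position 20: hand
  position 21: hand
  position 22: hand
  position 23: hand
  position 24: hand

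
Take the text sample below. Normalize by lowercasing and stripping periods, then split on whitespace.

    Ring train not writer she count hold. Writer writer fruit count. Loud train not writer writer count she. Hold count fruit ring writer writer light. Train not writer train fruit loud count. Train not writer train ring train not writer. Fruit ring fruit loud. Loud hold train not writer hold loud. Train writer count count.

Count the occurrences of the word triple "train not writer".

Scanning the 53 overlapping trigram windows for "train not writer":
  position 2–4: train not writer
  position 13–15: train not writer
  position 26–28: train not writer
  position 33–35: train not writer
  position 38–40: train not writer
  position 47–49: train not writer

6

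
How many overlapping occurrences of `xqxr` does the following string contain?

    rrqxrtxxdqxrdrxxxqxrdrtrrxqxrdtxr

2

Sliding a length-4 window over the 33 characters (30 positions):
  position 17–20: xqxr
  position 26–29: xqxr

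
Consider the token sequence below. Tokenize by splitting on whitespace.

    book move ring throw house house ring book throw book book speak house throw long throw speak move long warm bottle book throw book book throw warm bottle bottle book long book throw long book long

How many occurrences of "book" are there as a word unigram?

10

Scanning the 36 tokens for "book":
  position 1: book
  position 8: book
  position 10: book
  position 11: book
  position 22: book
  position 24: book
  position 25: book
  position 30: book
  position 32: book
  position 35: book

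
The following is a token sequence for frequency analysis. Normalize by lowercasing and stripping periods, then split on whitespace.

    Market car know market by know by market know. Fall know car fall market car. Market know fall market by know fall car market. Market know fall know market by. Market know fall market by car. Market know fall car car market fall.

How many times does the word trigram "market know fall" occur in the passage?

5

Scanning the 41 overlapping trigram windows for "market know fall":
  position 8–10: market know fall
  position 16–18: market know fall
  position 25–27: market know fall
  position 31–33: market know fall
  position 37–39: market know fall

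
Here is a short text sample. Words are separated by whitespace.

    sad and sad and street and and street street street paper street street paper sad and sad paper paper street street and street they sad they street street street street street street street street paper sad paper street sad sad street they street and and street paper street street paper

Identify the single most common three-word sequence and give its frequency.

Trigram frequencies (highest first):
  street street street: 7
  street street paper: 4
  paper street street: 3
  sad and sad: 2
  street and and: 2
  and and street: 2
  … (26 more, each ≤ 2)

"street street street", 7 times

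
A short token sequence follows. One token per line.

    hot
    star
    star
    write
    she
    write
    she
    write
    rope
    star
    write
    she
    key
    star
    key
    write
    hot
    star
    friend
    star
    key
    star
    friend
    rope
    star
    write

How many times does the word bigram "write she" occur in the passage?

Scanning the 25 overlapping bigram windows for "write she":
  position 4–5: write she
  position 6–7: write she
  position 11–12: write she

3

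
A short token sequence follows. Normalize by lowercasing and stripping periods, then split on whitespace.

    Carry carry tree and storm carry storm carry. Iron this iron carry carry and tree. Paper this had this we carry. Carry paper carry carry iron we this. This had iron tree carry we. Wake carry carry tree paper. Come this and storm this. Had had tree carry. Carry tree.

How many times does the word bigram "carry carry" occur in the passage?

Scanning the 49 overlapping bigram windows for "carry carry":
  position 1–2: carry carry
  position 12–13: carry carry
  position 21–22: carry carry
  position 24–25: carry carry
  position 36–37: carry carry
  position 48–49: carry carry

6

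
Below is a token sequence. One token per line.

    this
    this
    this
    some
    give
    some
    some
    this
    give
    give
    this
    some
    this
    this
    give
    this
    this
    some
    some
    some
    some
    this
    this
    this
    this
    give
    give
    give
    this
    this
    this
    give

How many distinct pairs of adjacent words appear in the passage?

9

32 tokens → 31 bigram windows in total.
Repeated bigrams (each contributes count−1 duplicates):
  this this: 9
  some some: 4
  this give: 4
  give give: 3
  give this: 3
  some this: 3
  this some: 3
22 duplicate windows → 31 − 22 = 9 distinct.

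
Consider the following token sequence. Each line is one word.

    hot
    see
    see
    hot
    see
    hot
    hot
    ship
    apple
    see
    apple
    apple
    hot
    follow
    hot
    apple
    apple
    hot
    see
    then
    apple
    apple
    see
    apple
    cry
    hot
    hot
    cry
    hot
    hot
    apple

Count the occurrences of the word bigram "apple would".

0

Scanning the 30 overlapping bigram windows for "apple would":
  (none found)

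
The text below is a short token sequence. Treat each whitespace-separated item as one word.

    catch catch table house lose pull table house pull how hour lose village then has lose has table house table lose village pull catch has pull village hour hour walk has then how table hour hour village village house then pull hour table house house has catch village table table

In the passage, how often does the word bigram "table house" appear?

4

Scanning the 49 overlapping bigram windows for "table house":
  position 3–4: table house
  position 7–8: table house
  position 18–19: table house
  position 43–44: table house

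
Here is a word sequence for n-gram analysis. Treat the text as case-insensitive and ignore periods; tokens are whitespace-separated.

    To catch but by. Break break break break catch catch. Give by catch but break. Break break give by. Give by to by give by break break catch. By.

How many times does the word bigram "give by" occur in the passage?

Scanning the 28 overlapping bigram windows for "give by":
  position 11–12: give by
  position 18–19: give by
  position 20–21: give by
  position 24–25: give by

4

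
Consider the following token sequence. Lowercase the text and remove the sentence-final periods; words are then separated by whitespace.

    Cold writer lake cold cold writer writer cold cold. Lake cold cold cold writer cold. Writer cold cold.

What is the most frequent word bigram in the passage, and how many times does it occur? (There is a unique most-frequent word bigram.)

"cold cold", 5 times

Bigram frequencies (highest first):
  cold cold: 5
  cold writer: 4
  writer cold: 3
  lake cold: 2
  writer lake: 1
  writer writer: 1
  … (1 more, each ≤ 1)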